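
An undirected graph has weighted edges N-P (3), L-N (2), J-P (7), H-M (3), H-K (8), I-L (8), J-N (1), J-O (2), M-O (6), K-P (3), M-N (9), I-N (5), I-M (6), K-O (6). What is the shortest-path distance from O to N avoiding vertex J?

12

Some routes from O to N avoiding J:
O → M → I → L → N: 6 + 6 + 8 + 2 = 22
O → M → N: 6 + 9 = 15
O → M → I → N: 6 + 6 + 5 = 17
O → M → H → K → P → N: 6 + 3 + 8 + 3 + 3 = 23
O → K → P → N: 6 + 3 + 3 = 12
The minimum is 12.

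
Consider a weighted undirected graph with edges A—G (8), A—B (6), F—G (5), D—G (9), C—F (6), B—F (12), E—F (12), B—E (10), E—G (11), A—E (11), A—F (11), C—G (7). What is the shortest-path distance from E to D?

20

Some routes from E to D:
E - F - G - D: 12 + 5 + 9 = 26
E - A - G - D: 11 + 8 + 9 = 28
E - B - A - G - D: 10 + 6 + 8 + 9 = 33
E - G - D: 11 + 9 = 20
Shortest: 20.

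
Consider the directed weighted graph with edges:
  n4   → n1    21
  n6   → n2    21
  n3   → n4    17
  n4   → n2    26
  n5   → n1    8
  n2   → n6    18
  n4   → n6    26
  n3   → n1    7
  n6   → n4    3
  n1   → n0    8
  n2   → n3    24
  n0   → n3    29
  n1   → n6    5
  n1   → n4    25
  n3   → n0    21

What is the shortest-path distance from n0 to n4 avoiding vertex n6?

46

Routes from n0 to n4 avoiding n6:
n0 → n3 → n1 → n4: 29 + 7 + 25 = 61
n0 → n3 → n4: 29 + 17 = 46
Shortest: 46.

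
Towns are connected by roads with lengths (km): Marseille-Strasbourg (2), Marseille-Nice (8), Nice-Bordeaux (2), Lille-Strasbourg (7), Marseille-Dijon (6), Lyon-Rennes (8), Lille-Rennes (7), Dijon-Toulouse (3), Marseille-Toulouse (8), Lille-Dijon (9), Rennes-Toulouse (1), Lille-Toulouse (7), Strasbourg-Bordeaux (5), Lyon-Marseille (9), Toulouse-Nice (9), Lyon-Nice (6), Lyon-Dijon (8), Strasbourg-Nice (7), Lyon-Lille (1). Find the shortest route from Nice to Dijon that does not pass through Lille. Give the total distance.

12

Some routes from Nice to Dijon avoiding Lille:
Nice→Bordeaux→Strasbourg→Marseille→Dijon: 2 + 5 + 2 + 6 = 15
Nice→Marseille→Dijon: 8 + 6 = 14
Nice→Lyon→Rennes→Toulouse→Dijon: 6 + 8 + 1 + 3 = 18
Nice→Lyon→Dijon: 6 + 8 = 14
Nice→Toulouse→Dijon: 9 + 3 = 12
Nice→Strasbourg→Marseille→Dijon: 7 + 2 + 6 = 15
Best route has total 12 km.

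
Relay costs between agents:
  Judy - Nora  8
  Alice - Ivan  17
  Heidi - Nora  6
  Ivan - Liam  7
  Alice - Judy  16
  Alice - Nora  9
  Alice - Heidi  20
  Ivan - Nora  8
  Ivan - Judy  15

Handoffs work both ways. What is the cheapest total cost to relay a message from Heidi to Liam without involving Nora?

44

Candidate routes:
Heidi-Alice-Judy-Ivan-Liam: 20 + 16 + 15 + 7 = 58
Heidi-Alice-Ivan-Liam: 20 + 17 + 7 = 44
The minimum is 44.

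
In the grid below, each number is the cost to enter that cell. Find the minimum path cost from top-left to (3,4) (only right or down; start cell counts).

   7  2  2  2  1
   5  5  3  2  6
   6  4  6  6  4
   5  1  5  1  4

Take r0c0 -> r0c1 -> r0c2 -> r0c3 -> r1c3 -> r2c3 -> r3c3 -> r3c4 for a total of 7 + 2 + 2 + 2 + 2 + 6 + 1 + 4 = 26.

26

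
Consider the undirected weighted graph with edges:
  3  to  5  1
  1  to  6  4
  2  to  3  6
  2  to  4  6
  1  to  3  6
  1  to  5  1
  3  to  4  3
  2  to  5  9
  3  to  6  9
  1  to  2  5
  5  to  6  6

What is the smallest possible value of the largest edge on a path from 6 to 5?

Comparing a few candidate routes:
6-1-5: max(4, 1) = 4
6-1-2-3-5: max(4, 5, 6, 1) = 6
6-5: max(6) = 6
6-1-2-4-3-5: max(4, 5, 6, 3, 1) = 6
6-1-3-5: max(4, 6, 1) = 6
Best route has worst link 4.

4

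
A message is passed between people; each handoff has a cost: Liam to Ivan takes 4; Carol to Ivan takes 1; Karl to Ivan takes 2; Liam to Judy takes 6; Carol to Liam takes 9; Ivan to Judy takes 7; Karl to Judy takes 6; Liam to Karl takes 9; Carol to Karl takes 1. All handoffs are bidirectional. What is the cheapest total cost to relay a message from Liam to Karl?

6

Checking several routes:
Liam → Judy → Karl: 6 + 6 = 12
Liam → Ivan → Karl: 4 + 2 = 6
Liam → Karl: 9
Liam → Ivan → Carol → Karl: 4 + 1 + 1 = 6
Liam → Carol → Karl: 9 + 1 = 10
The minimum is 6.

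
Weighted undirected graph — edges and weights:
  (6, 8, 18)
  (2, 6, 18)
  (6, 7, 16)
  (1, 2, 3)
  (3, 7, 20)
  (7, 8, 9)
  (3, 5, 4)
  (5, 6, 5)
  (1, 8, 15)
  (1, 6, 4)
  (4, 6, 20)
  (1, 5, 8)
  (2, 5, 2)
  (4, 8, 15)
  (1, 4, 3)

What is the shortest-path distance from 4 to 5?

Checking several routes:
4→1→2→5: 3 + 3 + 2 = 8
4→1→5: 3 + 8 = 11
4→1→6→5: 3 + 4 + 5 = 12
Best route has total 8.

8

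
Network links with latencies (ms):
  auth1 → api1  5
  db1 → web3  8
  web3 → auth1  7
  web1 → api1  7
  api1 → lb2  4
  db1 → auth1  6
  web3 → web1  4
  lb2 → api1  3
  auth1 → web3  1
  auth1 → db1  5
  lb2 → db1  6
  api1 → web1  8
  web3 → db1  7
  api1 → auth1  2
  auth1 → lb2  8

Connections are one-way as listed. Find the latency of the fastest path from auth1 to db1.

5

Checking several routes:
auth1→db1: 5
auth1→lb2→db1: 8 + 6 = 14
auth1→web3→db1: 1 + 7 = 8
The minimum is 5 ms.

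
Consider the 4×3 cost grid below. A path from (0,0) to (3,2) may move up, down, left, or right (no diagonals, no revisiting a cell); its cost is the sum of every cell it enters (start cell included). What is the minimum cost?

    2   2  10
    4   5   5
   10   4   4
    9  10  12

29

Best path: r0c0 r0c1 r1c1 r2c1 r2c2 r3c2
Cost: 2 + 2 + 5 + 4 + 4 + 12 = 29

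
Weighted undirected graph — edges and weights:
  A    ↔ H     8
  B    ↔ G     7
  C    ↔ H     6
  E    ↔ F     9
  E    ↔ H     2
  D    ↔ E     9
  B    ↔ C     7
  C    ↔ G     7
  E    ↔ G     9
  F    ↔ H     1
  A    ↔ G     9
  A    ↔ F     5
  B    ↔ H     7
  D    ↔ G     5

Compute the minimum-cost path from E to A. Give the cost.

Comparing a few candidate routes:
E - H - A: 2 + 8 = 10
E - F - A: 9 + 5 = 14
E - H - F - A: 2 + 1 + 5 = 8
E - F - H - A: 9 + 1 + 8 = 18
The minimum is 8.

8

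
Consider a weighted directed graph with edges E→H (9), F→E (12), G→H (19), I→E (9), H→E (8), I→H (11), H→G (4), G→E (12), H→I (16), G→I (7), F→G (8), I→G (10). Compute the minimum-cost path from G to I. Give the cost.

7

Paths from G to I:
G -> E -> H -> I: 12 + 9 + 16 = 37
G -> I: 7
G -> H -> I: 19 + 16 = 35
Shortest: 7.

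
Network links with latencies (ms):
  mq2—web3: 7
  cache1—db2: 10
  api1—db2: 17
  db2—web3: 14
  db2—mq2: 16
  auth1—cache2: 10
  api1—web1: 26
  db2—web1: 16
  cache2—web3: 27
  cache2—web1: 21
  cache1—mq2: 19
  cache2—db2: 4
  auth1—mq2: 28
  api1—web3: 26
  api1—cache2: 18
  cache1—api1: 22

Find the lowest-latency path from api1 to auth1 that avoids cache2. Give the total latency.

Comparing a few candidate routes:
api1 -> db2 -> mq2 -> auth1: 17 + 16 + 28 = 61
api1 -> web3 -> mq2 -> auth1: 26 + 7 + 28 = 61
api1 -> db2 -> web3 -> mq2 -> auth1: 17 + 14 + 7 + 28 = 66
api1 -> cache1 -> mq2 -> auth1: 22 + 19 + 28 = 69
Shortest: 61 ms.

61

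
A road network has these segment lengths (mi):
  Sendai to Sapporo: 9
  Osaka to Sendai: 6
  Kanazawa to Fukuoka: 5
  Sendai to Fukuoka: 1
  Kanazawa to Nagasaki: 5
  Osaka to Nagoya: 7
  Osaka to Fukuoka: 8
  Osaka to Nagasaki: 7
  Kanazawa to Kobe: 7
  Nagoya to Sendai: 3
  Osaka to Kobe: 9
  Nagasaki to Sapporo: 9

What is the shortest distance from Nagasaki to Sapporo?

Some routes from Nagasaki to Sapporo:
Nagasaki→Osaka→Nagoya→Sendai→Sapporo: 7 + 7 + 3 + 9 = 26
Nagasaki→Kanazawa→Fukuoka→Sendai→Sapporo: 5 + 5 + 1 + 9 = 20
Nagasaki→Kanazawa→Fukuoka→Osaka→Sendai→Sapporo: 5 + 5 + 8 + 6 + 9 = 33
Nagasaki→Osaka→Fukuoka→Sendai→Sapporo: 7 + 8 + 1 + 9 = 25
Nagasaki→Osaka→Sendai→Sapporo: 7 + 6 + 9 = 22
Nagasaki→Sapporo: 9
Shortest: 9 mi.

9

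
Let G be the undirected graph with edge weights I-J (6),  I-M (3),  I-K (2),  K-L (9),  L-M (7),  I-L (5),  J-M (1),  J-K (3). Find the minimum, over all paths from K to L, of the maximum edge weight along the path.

Some routes from K to L:
K -> J -> I -> L: max(3, 6, 5) = 6
K -> I -> L: max(2, 5) = 5
K -> J -> M -> I -> L: max(3, 1, 3, 5) = 5
Best route has worst link 5.

5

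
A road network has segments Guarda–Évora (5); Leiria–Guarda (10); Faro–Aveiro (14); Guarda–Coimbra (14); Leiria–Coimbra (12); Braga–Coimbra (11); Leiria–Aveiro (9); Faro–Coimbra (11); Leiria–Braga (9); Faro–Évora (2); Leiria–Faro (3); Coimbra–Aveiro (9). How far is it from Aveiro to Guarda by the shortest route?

Checking several routes:
Aveiro -> Leiria -> Guarda: 9 + 10 = 19
Aveiro -> Faro -> Évora -> Guarda: 14 + 2 + 5 = 21
Aveiro -> Leiria -> Faro -> Évora -> Guarda: 9 + 3 + 2 + 5 = 19
Shortest: 19.

19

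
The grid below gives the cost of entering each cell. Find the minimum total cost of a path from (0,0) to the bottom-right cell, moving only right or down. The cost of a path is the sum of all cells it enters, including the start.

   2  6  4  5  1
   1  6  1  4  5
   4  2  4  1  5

19

Cheapest: [0,0] → [1,0] → [2,0] → [2,1] → [2,2] → [2,3] → [2,4]
  2 + 1 + 4 + 2 + 4 + 1 + 5 = 19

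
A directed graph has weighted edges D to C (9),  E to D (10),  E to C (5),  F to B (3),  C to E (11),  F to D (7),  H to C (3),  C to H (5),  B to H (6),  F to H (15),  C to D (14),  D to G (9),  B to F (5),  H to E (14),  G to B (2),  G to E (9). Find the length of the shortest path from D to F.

16

Candidate routes:
D→G→B→F: 9 + 2 + 5 = 16
The minimum is 16.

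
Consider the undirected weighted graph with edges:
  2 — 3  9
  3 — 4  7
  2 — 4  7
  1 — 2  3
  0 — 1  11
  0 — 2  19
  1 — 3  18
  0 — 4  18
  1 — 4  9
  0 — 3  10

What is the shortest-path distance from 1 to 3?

12

Some routes from 1 to 3:
1-2-4-3: 3 + 7 + 7 = 17
1-2-3: 3 + 9 = 12
1-3: 18
1-4-3: 9 + 7 = 16
Shortest: 12.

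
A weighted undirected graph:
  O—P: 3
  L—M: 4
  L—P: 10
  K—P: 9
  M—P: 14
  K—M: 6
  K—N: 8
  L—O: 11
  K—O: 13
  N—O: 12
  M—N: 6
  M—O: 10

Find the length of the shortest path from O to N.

12

Checking several routes:
O-P-K-N: 3 + 9 + 8 = 20
O-N: 12
O-M-N: 10 + 6 = 16
The minimum is 12.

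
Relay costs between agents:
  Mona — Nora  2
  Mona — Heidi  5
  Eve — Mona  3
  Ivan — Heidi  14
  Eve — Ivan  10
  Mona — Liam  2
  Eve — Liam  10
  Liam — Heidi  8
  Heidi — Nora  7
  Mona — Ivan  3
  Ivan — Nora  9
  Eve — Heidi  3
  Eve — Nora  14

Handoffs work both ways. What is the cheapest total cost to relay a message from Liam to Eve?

5

Some routes from Liam to Eve:
Liam - Mona - Eve: 2 + 3 = 5
Liam - Mona - Heidi - Eve: 2 + 5 + 3 = 10
Liam - Eve: 10
Shortest: 5.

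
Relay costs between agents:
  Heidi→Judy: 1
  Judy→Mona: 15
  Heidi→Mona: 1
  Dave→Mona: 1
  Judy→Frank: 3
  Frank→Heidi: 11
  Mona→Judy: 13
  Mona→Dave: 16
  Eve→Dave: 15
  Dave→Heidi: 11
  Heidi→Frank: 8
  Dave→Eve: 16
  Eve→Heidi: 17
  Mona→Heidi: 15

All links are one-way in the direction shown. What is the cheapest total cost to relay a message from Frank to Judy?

12

Paths from Frank to Judy:
Frank - Heidi - Mona - Judy: 11 + 1 + 13 = 25
Frank - Heidi - Judy: 11 + 1 = 12
Best route has total 12.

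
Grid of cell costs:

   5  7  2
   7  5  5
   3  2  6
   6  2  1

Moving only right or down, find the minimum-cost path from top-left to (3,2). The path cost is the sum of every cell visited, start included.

20

Best path: r0c0→r1c0→r2c0→r2c1→r3c1→r3c2
Cost: 5 + 7 + 3 + 2 + 2 + 1 = 20
For comparison, the top-then-right route costs 26.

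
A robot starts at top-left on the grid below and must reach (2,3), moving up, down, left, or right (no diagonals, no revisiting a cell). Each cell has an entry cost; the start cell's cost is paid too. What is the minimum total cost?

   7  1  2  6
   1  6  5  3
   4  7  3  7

Path (0,0) -> (0,1) -> (0,2) -> (1,2) -> (1,3) -> (2,3): 7 + 1 + 2 + 5 + 3 + 7 = 25.

25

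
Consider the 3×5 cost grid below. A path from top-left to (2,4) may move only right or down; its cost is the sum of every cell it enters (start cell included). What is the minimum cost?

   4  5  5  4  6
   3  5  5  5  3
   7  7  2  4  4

Take (0,0) -> (1,0) -> (1,1) -> (1,2) -> (2,2) -> (2,3) -> (2,4) for a total of 4 + 3 + 5 + 5 + 2 + 4 + 4 = 27.

27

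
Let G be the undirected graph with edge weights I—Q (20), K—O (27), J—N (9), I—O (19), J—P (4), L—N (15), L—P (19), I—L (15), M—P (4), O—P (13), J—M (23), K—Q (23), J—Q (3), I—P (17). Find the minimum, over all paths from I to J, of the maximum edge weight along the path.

15

Comparing a few candidate routes:
I -> P -> J: max(17, 4) = 17
I -> L -> N -> J: max(15, 15, 9) = 15
I -> O -> P -> J: max(19, 13, 4) = 19
I -> O -> P -> L -> N -> J: max(19, 13, 19, 15, 9) = 19
Smallest bottleneck: 15.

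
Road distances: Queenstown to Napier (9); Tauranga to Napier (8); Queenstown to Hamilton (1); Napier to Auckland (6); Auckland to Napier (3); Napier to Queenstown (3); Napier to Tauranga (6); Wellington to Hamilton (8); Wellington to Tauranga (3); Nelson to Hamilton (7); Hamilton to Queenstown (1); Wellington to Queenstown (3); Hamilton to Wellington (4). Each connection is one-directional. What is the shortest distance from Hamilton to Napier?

10

Routes from Hamilton to Napier:
Hamilton → Wellington → Tauranga → Napier: 4 + 3 + 8 = 15
Hamilton → Wellington → Queenstown → Napier: 4 + 3 + 9 = 16
Hamilton → Queenstown → Napier: 1 + 9 = 10
Best route has total 10.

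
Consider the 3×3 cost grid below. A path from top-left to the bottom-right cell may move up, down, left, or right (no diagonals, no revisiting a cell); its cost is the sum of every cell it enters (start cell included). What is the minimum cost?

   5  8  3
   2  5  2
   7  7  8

Best path: r0c0 r1c0 r1c1 r1c2 r2c2
Cost: 5 + 2 + 5 + 2 + 8 = 22

22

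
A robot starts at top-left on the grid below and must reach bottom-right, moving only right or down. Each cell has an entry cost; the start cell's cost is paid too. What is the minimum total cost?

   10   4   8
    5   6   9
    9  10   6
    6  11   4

Best path: [0,0]→[0,1]→[1,1]→[1,2]→[2,2]→[3,2]
Cost: 10 + 4 + 6 + 9 + 6 + 4 = 39
For comparison, the top-then-right route costs 41.

39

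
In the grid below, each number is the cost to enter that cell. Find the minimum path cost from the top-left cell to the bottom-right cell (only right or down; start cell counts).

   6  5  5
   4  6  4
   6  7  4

One optimal route is [0,0] → [0,1] → [0,2] → [1,2] → [2,2].
Its cost is 6 + 5 + 5 + 4 + 4 = 24.

24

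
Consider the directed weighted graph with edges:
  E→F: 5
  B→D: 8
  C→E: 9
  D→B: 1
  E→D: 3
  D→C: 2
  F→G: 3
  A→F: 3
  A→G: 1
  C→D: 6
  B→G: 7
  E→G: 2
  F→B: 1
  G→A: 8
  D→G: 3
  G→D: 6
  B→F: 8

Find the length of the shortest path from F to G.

3

Checking several routes:
F→G: 3
F→B→G: 1 + 7 = 8
F→B→D→G: 1 + 8 + 3 = 12
The minimum is 3.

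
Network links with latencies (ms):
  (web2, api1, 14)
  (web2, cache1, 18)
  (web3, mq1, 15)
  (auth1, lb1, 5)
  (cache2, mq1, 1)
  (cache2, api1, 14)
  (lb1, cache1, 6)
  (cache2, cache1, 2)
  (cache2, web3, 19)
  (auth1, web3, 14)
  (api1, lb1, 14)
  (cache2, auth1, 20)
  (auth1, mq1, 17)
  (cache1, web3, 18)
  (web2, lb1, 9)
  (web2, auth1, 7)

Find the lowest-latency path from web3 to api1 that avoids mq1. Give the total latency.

A few of the web3→api1 routes:
web3-cache1-cache2-api1: 18 + 2 + 14 = 34
web3-auth1-lb1-api1: 14 + 5 + 14 = 33
web3-cache2-api1: 19 + 14 = 33
Best route has total 33 ms.

33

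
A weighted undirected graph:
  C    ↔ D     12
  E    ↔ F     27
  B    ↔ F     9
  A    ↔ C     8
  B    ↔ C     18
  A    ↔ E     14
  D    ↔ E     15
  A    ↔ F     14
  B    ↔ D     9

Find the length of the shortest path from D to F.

Comparing a few candidate routes:
D -> C -> A -> F: 12 + 8 + 14 = 34
D -> C -> B -> F: 12 + 18 + 9 = 39
D -> B -> F: 9 + 9 = 18
D -> E -> F: 15 + 27 = 42
Best route has total 18.

18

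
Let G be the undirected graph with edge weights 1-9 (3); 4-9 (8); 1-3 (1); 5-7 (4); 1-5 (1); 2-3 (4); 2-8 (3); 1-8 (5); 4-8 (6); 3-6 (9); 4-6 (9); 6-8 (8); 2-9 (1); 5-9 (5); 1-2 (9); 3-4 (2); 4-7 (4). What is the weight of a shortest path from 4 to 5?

4

Comparing a few candidate routes:
4-9-1-5: 8 + 3 + 1 = 12
4-7-5: 4 + 4 = 8
4-3-2-9-1-5: 2 + 4 + 1 + 3 + 1 = 11
4-3-1-5: 2 + 1 + 1 = 4
4-3-1-9-5: 2 + 1 + 3 + 5 = 11
Shortest: 4.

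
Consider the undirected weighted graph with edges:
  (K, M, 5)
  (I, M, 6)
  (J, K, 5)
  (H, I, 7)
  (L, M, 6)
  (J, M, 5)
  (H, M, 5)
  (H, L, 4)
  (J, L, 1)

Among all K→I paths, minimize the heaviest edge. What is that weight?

Checking several routes:
K - J - L - H - M - I: max(5, 1, 4, 5, 6) = 6
K - J - L - M - I: max(5, 1, 6, 6) = 6
K - J - M - I: max(5, 5, 6) = 6
K - J - M - H - I: max(5, 5, 5, 7) = 7
K - M - I: max(5, 6) = 6
Best route has worst link 6.

6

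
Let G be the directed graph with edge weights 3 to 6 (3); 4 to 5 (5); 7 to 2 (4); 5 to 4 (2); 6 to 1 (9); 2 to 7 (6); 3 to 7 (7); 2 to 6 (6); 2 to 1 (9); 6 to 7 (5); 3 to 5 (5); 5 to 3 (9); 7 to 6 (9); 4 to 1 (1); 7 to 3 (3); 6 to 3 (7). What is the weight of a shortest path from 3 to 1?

8

Checking several routes:
3 - 5 - 4 - 1: 5 + 2 + 1 = 8
3 - 7 - 6 - 1: 7 + 9 + 9 = 25
3 - 6 - 7 - 2 - 1: 3 + 5 + 4 + 9 = 21
3 - 6 - 1: 3 + 9 = 12
3 - 7 - 2 - 1: 7 + 4 + 9 = 20
Best route has total 8.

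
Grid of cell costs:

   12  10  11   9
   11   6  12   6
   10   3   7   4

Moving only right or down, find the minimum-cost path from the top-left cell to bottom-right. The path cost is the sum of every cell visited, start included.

42

Best path: (0,0) → (0,1) → (1,1) → (2,1) → (2,2) → (2,3)
Cost: 12 + 10 + 6 + 3 + 7 + 4 = 42
(Top row then right column would cost 52.)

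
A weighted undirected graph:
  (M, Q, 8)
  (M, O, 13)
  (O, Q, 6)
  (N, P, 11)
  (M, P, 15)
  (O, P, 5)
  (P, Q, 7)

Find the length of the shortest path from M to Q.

8

Paths from M to Q:
M → P → Q: 15 + 7 = 22
M → Q: 8
M → O → Q: 13 + 6 = 19
M → P → O → Q: 15 + 5 + 6 = 26
M → O → P → Q: 13 + 5 + 7 = 25
Best route has total 8.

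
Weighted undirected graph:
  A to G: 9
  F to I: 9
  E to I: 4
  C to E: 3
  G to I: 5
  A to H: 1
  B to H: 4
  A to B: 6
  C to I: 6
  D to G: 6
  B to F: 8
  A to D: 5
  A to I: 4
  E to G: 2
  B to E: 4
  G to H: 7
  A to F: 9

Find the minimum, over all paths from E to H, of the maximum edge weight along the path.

A few of the E→H routes:
E → I → A → H: max(4, 4, 1) = 4
E → B → H: max(4, 4) = 4
E → G → I → A → H: max(2, 5, 4, 1) = 5
E → I → A → B → H: max(4, 4, 6, 4) = 6
Smallest bottleneck: 4.

4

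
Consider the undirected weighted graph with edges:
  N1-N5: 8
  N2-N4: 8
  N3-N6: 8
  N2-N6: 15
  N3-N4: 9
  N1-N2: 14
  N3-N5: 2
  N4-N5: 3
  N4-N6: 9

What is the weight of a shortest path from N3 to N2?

13

Comparing a few candidate routes:
N3 → N5 → N1 → N2: 2 + 8 + 14 = 24
N3 → N5 → N4 → N6 → N2: 2 + 3 + 9 + 15 = 29
N3 → N4 → N2: 9 + 8 = 17
N3 → N6 → N2: 8 + 15 = 23
N3 → N6 → N4 → N2: 8 + 9 + 8 = 25
N3 → N5 → N4 → N2: 2 + 3 + 8 = 13
The minimum is 13.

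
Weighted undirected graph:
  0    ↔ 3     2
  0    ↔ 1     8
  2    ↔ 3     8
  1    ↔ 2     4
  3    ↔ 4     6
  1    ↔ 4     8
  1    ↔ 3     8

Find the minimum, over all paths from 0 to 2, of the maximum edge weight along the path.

Candidate routes:
0→1→4→3→2: max(8, 8, 6, 8) = 8
0→1→3→2: max(8, 8, 8) = 8
0→3→2: max(2, 8) = 8
0→1→2: max(8, 4) = 8
0→3→4→1→2: max(2, 6, 8, 4) = 8
0→3→1→2: max(2, 8, 4) = 8
Best route has worst link 8.

8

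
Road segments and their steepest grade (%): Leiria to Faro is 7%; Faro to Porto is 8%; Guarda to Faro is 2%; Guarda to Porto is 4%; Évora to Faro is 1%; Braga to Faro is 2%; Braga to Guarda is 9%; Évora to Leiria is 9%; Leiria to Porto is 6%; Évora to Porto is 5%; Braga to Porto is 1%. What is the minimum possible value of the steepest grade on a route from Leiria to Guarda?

Comparing a few candidate routes:
Leiria - Faro - Évora - Porto - Guarda: max(7, 1, 5, 4) = 7
Leiria - Faro - Guarda: max(7, 2) = 7
Leiria - Porto - Guarda: max(6, 4) = 6
Leiria - Porto - Braga - Faro - Guarda: max(6, 1, 2, 2) = 6
Leiria - Porto - Évora - Faro - Guarda: max(6, 5, 1, 2) = 6
Leiria - Faro - Braga - Porto - Guarda: max(7, 2, 1, 4) = 7
Best route has worst link 6%.

6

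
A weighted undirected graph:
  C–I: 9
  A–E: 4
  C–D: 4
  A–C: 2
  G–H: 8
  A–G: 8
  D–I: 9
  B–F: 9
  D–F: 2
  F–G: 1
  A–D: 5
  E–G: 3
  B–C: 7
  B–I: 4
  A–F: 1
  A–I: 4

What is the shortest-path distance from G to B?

Checking several routes:
G→F→B: 1 + 9 = 10
G→F→A→C→B: 1 + 1 + 2 + 7 = 11
G→F→D→C→B: 1 + 2 + 4 + 7 = 14
G→E→A→I→B: 3 + 4 + 4 + 4 = 15
G→F→A→I→B: 1 + 1 + 4 + 4 = 10
Best route has total 10.

10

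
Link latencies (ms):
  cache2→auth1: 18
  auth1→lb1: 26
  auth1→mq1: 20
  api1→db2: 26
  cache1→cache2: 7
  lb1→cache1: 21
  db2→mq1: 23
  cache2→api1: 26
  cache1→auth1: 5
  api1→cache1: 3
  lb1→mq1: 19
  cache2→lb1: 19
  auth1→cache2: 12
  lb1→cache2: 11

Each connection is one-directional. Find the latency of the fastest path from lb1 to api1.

37

Candidate routes:
lb1 → cache1 → cache2 → api1: 21 + 7 + 26 = 54
lb1 → cache2 → api1: 11 + 26 = 37
lb1 → cache1 → auth1 → cache2 → api1: 21 + 5 + 12 + 26 = 64
Best route has total 37 ms.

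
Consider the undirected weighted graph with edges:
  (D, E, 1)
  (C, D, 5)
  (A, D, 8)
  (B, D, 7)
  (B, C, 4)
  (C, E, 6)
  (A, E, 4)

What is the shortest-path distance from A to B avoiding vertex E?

Candidate routes:
A-D-B: 8 + 7 = 15
A-D-C-B: 8 + 5 + 4 = 17
The minimum is 15.

15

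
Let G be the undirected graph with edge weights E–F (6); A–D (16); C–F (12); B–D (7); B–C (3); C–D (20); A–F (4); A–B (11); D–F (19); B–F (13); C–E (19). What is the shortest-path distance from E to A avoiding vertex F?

Paths from E to A avoiding F:
E-C-D-B-A: 19 + 20 + 7 + 11 = 57
E-C-B-D-A: 19 + 3 + 7 + 16 = 45
E-C-B-A: 19 + 3 + 11 = 33
E-C-D-A: 19 + 20 + 16 = 55
Best route has total 33.

33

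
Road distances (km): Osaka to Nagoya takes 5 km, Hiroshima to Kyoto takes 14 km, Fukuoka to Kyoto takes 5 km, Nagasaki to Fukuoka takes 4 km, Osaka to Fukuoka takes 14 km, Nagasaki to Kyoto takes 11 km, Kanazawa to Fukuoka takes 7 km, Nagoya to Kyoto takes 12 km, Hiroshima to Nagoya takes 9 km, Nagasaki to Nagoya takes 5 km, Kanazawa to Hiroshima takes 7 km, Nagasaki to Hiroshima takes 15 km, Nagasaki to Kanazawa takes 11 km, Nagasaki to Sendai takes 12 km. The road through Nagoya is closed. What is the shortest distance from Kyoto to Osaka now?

Checking several routes:
Kyoto → Fukuoka → Osaka: 5 + 14 = 19
Kyoto → Hiroshima → Nagasaki → Fukuoka → Osaka: 14 + 15 + 4 + 14 = 47
Kyoto → Hiroshima → Kanazawa → Fukuoka → Osaka: 14 + 7 + 7 + 14 = 42
Kyoto → Nagasaki → Kanazawa → Fukuoka → Osaka: 11 + 11 + 7 + 14 = 43
Kyoto → Nagasaki → Fukuoka → Osaka: 11 + 4 + 14 = 29
Kyoto → Hiroshima → Kanazawa → Nagasaki → Fukuoka → Osaka: 14 + 7 + 11 + 4 + 14 = 50
The minimum is 19 km.

19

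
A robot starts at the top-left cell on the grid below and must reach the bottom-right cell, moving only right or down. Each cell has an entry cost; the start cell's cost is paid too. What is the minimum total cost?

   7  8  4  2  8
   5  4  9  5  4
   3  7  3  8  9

One optimal route is (0,0)→(0,1)→(0,2)→(0,3)→(1,3)→(1,4)→(2,4).
Its cost is 7 + 8 + 4 + 2 + 5 + 4 + 9 = 39.

39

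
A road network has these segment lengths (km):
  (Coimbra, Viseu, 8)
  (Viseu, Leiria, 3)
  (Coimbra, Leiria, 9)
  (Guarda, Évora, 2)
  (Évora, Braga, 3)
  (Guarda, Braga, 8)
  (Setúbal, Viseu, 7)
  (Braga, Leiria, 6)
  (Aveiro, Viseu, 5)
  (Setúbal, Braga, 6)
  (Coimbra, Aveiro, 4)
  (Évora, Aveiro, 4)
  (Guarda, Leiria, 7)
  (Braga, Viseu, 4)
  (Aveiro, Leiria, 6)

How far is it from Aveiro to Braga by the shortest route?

7

Comparing a few candidate routes:
Aveiro→Viseu→Braga: 5 + 4 = 9
Aveiro→Viseu→Leiria→Braga: 5 + 3 + 6 = 14
Aveiro→Évora→Braga: 4 + 3 = 7
Aveiro→Leiria→Braga: 6 + 6 = 12
Aveiro→Évora→Guarda→Braga: 4 + 2 + 8 = 14
Aveiro→Leiria→Viseu→Braga: 6 + 3 + 4 = 13
Best route has total 7 km.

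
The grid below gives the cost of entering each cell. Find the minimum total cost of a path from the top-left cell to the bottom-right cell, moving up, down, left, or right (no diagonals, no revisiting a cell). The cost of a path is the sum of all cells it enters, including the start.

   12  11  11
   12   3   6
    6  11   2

Path r0c0 r0c1 r1c1 r1c2 r2c2: 12 + 11 + 3 + 6 + 2 = 34.

34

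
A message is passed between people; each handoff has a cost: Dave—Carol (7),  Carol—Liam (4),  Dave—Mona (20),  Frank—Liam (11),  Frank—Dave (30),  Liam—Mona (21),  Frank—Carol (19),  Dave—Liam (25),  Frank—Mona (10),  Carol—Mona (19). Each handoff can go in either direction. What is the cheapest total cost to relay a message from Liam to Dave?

11

Comparing a few candidate routes:
Liam → Dave: 25
Liam → Frank → Carol → Dave: 11 + 19 + 7 = 37
Liam → Carol → Dave: 4 + 7 = 11
Shortest: 11.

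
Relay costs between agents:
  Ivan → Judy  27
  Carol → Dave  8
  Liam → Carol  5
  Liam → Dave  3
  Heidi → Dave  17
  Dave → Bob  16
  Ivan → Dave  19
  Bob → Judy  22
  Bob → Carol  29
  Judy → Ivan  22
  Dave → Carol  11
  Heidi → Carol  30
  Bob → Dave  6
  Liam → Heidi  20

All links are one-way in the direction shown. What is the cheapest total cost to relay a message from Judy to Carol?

52

Paths from Judy to Carol:
Judy → Ivan → Dave → Bob → Carol: 22 + 19 + 16 + 29 = 86
Judy → Ivan → Dave → Carol: 22 + 19 + 11 = 52
Best route has total 52.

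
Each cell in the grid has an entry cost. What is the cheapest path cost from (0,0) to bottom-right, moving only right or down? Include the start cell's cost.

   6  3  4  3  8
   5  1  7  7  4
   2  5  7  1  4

Path r0c0 -> r0c1 -> r1c1 -> r2c1 -> r2c2 -> r2c3 -> r2c4: 6 + 3 + 1 + 5 + 7 + 1 + 4 = 27.

27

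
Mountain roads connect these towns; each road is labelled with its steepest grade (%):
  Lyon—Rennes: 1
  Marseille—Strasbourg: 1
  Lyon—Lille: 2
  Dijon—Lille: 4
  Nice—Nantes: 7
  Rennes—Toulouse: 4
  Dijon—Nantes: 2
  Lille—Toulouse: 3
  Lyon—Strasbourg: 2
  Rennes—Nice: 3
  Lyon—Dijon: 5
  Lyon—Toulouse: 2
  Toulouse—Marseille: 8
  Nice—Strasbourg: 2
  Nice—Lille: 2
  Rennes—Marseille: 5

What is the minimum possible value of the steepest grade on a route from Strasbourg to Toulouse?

2

Some routes from Strasbourg to Toulouse:
Strasbourg→Nice→Lille→Lyon→Toulouse: max(2, 2, 2, 2) = 2
Strasbourg→Lyon→Toulouse: max(2, 2) = 2
Strasbourg→Lyon→Lille→Toulouse: max(2, 2, 3) = 3
Strasbourg→Lyon→Rennes→Nice→Lille→Toulouse: max(2, 1, 3, 2, 3) = 3
Smallest bottleneck: 2%.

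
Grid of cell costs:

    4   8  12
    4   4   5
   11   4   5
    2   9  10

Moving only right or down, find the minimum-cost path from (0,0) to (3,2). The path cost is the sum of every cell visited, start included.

Take r0c0→r1c0→r1c1→r2c1→r2c2→r3c2 for a total of 4 + 4 + 4 + 4 + 5 + 10 = 31.

31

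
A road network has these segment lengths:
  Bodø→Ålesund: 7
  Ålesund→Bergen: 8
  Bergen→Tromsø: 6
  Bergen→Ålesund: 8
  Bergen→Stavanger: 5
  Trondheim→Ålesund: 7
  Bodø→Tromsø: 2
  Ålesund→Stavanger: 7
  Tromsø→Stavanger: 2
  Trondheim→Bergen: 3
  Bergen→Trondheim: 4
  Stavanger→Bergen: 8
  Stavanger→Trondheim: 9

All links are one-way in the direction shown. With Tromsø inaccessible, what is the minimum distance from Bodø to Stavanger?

Paths from Bodø to Stavanger avoiding Tromsø:
Bodø → Ålesund → Stavanger: 7 + 7 = 14
Bodø → Ålesund → Bergen → Stavanger: 7 + 8 + 5 = 20
Shortest: 14.

14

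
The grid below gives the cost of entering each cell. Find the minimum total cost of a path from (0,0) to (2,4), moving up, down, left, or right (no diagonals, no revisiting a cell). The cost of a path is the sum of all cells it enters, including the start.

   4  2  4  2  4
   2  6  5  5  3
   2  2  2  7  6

25

Take [0,0] -> [0,1] -> [0,2] -> [0,3] -> [0,4] -> [1,4] -> [2,4] for a total of 4 + 2 + 4 + 2 + 4 + 3 + 6 = 25.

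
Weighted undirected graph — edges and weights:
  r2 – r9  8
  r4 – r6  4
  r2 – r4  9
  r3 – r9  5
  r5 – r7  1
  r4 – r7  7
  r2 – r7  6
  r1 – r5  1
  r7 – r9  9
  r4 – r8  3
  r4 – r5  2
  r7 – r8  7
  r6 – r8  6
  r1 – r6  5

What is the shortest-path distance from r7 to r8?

6

Checking several routes:
r7→r5→r4→r8: 1 + 2 + 3 = 6
r7→r5→r4→r6→r8: 1 + 2 + 4 + 6 = 13
r7→r5→r1→r6→r8: 1 + 1 + 5 + 6 = 13
r7→r5→r1→r6→r4→r8: 1 + 1 + 5 + 4 + 3 = 14
r7→r4→r8: 7 + 3 = 10
r7→r8: 7
The minimum is 6.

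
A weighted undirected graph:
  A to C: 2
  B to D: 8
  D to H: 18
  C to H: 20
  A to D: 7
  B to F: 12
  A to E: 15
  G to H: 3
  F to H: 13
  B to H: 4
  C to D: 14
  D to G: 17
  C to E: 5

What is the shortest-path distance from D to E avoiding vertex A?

19

Some routes from D to E avoiding A:
D - C - E: 14 + 5 = 19
D - B - H - C - E: 8 + 4 + 20 + 5 = 37
D - H - C - E: 18 + 20 + 5 = 43
Best route has total 19.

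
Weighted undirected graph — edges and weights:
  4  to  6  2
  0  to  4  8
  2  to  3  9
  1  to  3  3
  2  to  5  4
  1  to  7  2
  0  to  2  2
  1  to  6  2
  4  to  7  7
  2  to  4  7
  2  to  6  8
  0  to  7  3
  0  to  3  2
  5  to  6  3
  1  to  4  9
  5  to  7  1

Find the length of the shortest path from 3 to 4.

7

Some routes from 3 to 4:
3 → 1 → 7 → 5 → 6 → 4: 3 + 2 + 1 + 3 + 2 = 11
3 → 1 → 6 → 4: 3 + 2 + 2 = 7
3 → 0 → 7 → 5 → 6 → 4: 2 + 3 + 1 + 3 + 2 = 11
3 → 0 → 4: 2 + 8 = 10
Best route has total 7.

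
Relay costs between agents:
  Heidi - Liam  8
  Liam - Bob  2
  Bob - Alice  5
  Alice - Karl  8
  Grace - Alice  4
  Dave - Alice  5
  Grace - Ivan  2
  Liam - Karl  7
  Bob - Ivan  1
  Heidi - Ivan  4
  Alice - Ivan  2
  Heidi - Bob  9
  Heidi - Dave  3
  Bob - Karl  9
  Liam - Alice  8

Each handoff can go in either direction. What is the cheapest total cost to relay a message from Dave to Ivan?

7

Comparing a few candidate routes:
Dave-Heidi-Bob-Ivan: 3 + 9 + 1 = 13
Dave-Alice-Grace-Ivan: 5 + 4 + 2 = 11
Dave-Alice-Bob-Ivan: 5 + 5 + 1 = 11
Dave-Heidi-Ivan: 3 + 4 = 7
Dave-Alice-Ivan: 5 + 2 = 7
The minimum is 7.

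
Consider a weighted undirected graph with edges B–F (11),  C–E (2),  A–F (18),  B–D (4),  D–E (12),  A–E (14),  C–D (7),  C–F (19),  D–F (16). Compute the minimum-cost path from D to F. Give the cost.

15

Some routes from D to F:
D → C → F: 7 + 19 = 26
D → B → F: 4 + 11 = 15
D → C → E → A → F: 7 + 2 + 14 + 18 = 41
D → F: 16
D → E → C → F: 12 + 2 + 19 = 33
The minimum is 15.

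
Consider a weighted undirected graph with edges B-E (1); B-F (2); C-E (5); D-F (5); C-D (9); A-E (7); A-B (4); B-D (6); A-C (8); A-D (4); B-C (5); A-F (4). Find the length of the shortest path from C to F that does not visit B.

12

Some routes from C to F avoiding B:
C-D-F: 9 + 5 = 14
C-A-F: 8 + 4 = 12
C-E-A-F: 5 + 7 + 4 = 16
The minimum is 12.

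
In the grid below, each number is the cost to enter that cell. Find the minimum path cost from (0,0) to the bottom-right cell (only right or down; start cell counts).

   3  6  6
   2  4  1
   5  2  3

13

One optimal route is [0,0] [1,0] [1,1] [1,2] [2,2].
Its cost is 3 + 2 + 4 + 1 + 3 = 13.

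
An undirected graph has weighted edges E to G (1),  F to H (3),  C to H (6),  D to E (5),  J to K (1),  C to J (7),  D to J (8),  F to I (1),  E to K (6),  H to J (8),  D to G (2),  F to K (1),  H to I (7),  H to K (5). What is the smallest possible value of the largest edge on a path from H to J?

3

Comparing a few candidate routes:
H→F→K→J: max(3, 1, 1) = 3
H→K→J: max(5, 1) = 5
H→C→J: max(6, 7) = 7
H→I→F→K→J: max(7, 1, 1, 1) = 7
Smallest bottleneck: 3.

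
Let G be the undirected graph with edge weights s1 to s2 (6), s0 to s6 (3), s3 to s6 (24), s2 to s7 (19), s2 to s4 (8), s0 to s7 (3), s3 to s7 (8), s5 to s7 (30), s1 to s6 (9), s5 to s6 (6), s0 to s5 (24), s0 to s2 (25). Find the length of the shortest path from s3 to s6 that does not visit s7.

Routes from s3 to s6 avoiding s7:
s3 - s6: 24
The minimum is 24.

24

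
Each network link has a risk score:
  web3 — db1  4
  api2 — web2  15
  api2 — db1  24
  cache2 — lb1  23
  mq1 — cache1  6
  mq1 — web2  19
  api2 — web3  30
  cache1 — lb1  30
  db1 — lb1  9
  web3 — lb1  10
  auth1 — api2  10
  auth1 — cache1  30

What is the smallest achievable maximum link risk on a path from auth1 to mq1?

Comparing a few candidate routes:
auth1 - api2 - db1 - lb1 - cache1 - mq1: max(10, 24, 9, 30, 6) = 30
auth1 - api2 - web3 - db1 - lb1 - cache1 - mq1: max(10, 30, 4, 9, 30, 6) = 30
auth1 - cache1 - mq1: max(30, 6) = 30
auth1 - api2 - web2 - mq1: max(10, 15, 19) = 19
auth1 - api2 - web3 - lb1 - cache1 - mq1: max(10, 30, 10, 30, 6) = 30
auth1 - api2 - db1 - web3 - lb1 - cache1 - mq1: max(10, 24, 4, 10, 30, 6) = 30
The minimum achievable maximum is 19.

19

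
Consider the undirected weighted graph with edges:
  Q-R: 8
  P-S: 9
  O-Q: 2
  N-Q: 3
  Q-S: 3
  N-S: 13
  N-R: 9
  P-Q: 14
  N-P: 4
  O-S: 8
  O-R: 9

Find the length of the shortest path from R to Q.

8

Some routes from R to Q:
R - O - Q: 9 + 2 = 11
R - Q: 8
R - N - Q: 9 + 3 = 12
The minimum is 8.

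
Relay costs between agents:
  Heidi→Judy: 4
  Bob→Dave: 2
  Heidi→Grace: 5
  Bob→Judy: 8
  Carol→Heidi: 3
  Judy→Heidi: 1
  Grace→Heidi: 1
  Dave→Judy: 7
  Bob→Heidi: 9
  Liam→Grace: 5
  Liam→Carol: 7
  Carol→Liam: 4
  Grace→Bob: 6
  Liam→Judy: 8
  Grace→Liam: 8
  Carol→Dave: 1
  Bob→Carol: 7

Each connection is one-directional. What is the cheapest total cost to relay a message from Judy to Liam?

Candidate routes:
Judy-Heidi-Grace-Liam: 1 + 5 + 8 = 14
Judy-Heidi-Grace-Bob-Carol-Liam: 1 + 5 + 6 + 7 + 4 = 23
Shortest: 14.

14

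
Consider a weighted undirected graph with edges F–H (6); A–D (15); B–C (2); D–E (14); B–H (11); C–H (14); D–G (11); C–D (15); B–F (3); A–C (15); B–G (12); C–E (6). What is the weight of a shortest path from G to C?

Some routes from G to C:
G - D - C: 11 + 15 = 26
G - D - E - C: 11 + 14 + 6 = 31
G - B - C: 12 + 2 = 14
Shortest: 14.

14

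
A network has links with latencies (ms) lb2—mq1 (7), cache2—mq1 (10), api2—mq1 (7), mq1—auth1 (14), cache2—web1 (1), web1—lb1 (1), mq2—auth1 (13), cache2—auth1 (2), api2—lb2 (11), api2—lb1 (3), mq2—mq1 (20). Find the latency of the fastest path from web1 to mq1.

11

Routes from web1 to mq1:
web1 → lb1 → api2 → mq1: 1 + 3 + 7 = 11
web1 → cache2 → mq1: 1 + 10 = 11
web1 → lb1 → api2 → lb2 → mq1: 1 + 3 + 11 + 7 = 22
web1 → cache2 → auth1 → mq2 → mq1: 1 + 2 + 13 + 20 = 36
web1 → cache2 → auth1 → mq1: 1 + 2 + 14 = 17
The minimum is 11 ms.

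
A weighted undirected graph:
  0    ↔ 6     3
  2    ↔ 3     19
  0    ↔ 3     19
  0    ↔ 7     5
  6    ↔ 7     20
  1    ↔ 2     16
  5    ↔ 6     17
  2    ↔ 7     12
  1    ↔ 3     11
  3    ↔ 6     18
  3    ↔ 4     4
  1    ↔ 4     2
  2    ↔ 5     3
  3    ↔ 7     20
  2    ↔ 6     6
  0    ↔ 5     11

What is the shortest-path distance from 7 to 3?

A few of the 7→3 routes:
7 → 2 → 3: 12 + 19 = 31
7 → 0 → 6 → 3: 5 + 3 + 18 = 26
7 → 0 → 6 → 2 → 3: 5 + 3 + 6 + 19 = 33
7 → 0 → 3: 5 + 19 = 24
7 → 2 → 1 → 4 → 3: 12 + 16 + 2 + 4 = 34
7 → 3: 20
Best route has total 20.

20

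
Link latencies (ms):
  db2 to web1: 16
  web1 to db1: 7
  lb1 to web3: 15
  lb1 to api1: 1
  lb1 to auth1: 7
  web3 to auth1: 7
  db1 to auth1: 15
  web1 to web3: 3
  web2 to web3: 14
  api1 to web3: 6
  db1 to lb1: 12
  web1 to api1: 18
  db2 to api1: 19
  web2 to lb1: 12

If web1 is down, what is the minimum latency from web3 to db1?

19

Comparing a few candidate routes:
web3→auth1→db1: 7 + 15 = 22
web3→api1→lb1→auth1→db1: 6 + 1 + 7 + 15 = 29
web3→api1→lb1→db1: 6 + 1 + 12 = 19
web3→lb1→db1: 15 + 12 = 27
web3→auth1→lb1→db1: 7 + 7 + 12 = 26
The minimum is 19 ms.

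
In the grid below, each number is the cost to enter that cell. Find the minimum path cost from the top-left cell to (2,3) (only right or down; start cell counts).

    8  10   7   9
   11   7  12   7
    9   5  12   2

Cheapest: (0,0) → (0,1) → (0,2) → (0,3) → (1,3) → (2,3)
  8 + 10 + 7 + 9 + 7 + 2 = 43

43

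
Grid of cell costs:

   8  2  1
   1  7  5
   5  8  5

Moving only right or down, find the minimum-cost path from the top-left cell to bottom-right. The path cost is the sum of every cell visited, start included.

21

Cheapest: [0,0] [0,1] [0,2] [1,2] [2,2]
  8 + 2 + 1 + 5 + 5 = 21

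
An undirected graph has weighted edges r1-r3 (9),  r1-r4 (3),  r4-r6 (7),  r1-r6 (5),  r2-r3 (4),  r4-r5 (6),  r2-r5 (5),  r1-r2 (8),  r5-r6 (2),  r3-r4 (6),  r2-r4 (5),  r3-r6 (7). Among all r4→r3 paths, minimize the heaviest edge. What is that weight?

5

A few of the r4→r3 routes:
r4 → r1 → r6 → r5 → r2 → r3: max(3, 5, 2, 5, 4) = 5
r4 → r2 → r3: max(5, 4) = 5
r4 → r3: max(6) = 6
The minimum achievable maximum is 5.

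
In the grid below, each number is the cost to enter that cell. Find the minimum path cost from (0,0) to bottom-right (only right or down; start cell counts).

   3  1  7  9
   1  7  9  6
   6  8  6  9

Best path: [0,0]→[1,0]→[2,0]→[2,1]→[2,2]→[2,3]
Cost: 3 + 1 + 6 + 8 + 6 + 9 = 33

33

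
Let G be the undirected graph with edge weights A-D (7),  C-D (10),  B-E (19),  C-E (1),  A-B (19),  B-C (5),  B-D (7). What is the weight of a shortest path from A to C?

Some routes from A to C:
A - B - D - C: 19 + 7 + 10 = 36
A - D - B - C: 7 + 7 + 5 = 19
A - D - B - E - C: 7 + 7 + 19 + 1 = 34
A - D - C: 7 + 10 = 17
A - B - C: 19 + 5 = 24
Best route has total 17.

17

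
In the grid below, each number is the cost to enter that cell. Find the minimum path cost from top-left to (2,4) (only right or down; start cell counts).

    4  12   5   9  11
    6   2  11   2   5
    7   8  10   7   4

34

Best path: (0,0) (1,0) (1,1) (1,2) (1,3) (1,4) (2,4)
Cost: 4 + 6 + 2 + 11 + 2 + 5 + 4 = 34
For comparison, the top-then-right route costs 50.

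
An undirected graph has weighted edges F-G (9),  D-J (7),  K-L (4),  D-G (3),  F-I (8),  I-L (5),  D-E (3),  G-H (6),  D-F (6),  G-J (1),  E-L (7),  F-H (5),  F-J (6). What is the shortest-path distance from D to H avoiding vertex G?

11

Routes from D to H avoiding G:
D - E - L - I - F - H: 3 + 7 + 5 + 8 + 5 = 28
D - J - F - H: 7 + 6 + 5 = 18
D - F - H: 6 + 5 = 11
Shortest: 11.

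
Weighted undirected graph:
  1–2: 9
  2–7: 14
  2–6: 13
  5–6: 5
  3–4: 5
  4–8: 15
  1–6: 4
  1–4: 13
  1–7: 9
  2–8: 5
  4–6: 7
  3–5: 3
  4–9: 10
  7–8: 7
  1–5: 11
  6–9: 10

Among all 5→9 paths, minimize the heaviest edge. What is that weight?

A few of the 5→9 routes:
5 - 3 - 4 - 6 - 9: max(3, 5, 7, 10) = 10
5 - 6 - 9: max(5, 10) = 10
5 - 6 - 4 - 9: max(5, 7, 10) = 10
5 - 3 - 4 - 9: max(3, 5, 10) = 10
Best route has worst link 10.

10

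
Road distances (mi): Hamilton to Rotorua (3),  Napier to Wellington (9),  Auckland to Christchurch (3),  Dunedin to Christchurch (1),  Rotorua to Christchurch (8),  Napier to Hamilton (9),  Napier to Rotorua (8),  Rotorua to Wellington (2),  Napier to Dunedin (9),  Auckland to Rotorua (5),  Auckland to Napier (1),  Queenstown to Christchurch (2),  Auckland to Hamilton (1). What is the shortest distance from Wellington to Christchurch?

Checking several routes:
Wellington→Rotorua→Christchurch: 2 + 8 = 10
Wellington→Rotorua→Auckland→Christchurch: 2 + 5 + 3 = 10
Wellington→Rotorua→Hamilton→Auckland→Christchurch: 2 + 3 + 1 + 3 = 9
Best route has total 9 mi.

9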